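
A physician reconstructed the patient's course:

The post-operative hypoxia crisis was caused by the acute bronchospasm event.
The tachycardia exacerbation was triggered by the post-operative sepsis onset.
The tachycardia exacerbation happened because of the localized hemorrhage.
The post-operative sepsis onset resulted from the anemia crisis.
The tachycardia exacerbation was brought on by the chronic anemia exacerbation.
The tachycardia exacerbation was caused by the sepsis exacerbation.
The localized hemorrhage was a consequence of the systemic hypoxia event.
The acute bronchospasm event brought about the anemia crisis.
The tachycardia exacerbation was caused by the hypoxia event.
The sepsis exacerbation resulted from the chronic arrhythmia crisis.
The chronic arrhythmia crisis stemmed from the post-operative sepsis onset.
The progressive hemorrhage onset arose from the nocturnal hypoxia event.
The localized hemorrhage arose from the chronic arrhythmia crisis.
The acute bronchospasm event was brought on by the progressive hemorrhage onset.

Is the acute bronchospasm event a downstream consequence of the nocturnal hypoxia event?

There is a causal chain: the nocturnal hypoxia event → the progressive hemorrhage onset → the acute bronchospasm event.

Yes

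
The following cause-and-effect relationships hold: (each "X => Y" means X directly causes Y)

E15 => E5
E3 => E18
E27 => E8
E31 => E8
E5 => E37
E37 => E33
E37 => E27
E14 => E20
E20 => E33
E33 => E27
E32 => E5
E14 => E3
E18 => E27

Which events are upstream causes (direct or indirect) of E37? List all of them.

Immediate cause of E37: E5.
Further upstream: E15, E32.

E15, E32, E5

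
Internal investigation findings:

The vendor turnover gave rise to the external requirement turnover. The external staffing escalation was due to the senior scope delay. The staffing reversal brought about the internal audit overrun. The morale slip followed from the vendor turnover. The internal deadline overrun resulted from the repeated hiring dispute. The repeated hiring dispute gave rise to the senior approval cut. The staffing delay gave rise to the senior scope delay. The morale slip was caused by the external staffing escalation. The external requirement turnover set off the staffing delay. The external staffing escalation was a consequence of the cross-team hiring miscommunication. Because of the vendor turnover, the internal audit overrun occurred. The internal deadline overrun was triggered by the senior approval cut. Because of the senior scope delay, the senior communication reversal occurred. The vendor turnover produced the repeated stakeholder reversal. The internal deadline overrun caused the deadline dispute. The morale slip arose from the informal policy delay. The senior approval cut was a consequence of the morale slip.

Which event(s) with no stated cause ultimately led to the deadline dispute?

Tracing upstream from the deadline dispute: the deadline dispute ← the internal deadline overrun ← the senior approval cut ← the morale slip ← the informal policy delay.
A separate upstream branch: the deadline dispute ← the internal deadline overrun ← the senior approval cut ← the morale slip ← the vendor turnover.
A separate upstream branch: the deadline dispute ← the internal deadline overrun ← the senior approval cut ← the morale slip ← the external staffing escalation ← the cross-team hiring miscommunication.
A separate upstream branch: the deadline dispute ← the internal deadline overrun ← the repeated hiring dispute.
Each of those chain origins has no stated cause.

the cross-team hiring miscommunication, the informal policy delay, the repeated hiring dispute, the vendor turnover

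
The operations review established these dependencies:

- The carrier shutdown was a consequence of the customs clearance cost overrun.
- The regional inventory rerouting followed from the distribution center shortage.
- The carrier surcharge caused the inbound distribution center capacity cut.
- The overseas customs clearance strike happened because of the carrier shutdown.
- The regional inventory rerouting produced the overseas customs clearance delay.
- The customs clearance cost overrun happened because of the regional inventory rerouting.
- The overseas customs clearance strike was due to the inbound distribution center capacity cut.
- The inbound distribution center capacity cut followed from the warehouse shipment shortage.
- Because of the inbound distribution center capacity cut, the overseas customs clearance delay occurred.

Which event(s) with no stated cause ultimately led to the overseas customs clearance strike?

Tracing upstream from the overseas customs clearance strike: the overseas customs clearance strike ← the inbound distribution center capacity cut ← the warehouse shipment shortage.
A separate upstream branch: the overseas customs clearance strike ← the carrier shutdown ← the customs clearance cost overrun ← the regional inventory rerouting ← the distribution center shortage.
A separate upstream branch: the overseas customs clearance strike ← the inbound distribution center capacity cut ← the carrier surcharge.
Each of those chain origins has no stated cause.

the carrier surcharge, the distribution center shortage, the warehouse shipment shortage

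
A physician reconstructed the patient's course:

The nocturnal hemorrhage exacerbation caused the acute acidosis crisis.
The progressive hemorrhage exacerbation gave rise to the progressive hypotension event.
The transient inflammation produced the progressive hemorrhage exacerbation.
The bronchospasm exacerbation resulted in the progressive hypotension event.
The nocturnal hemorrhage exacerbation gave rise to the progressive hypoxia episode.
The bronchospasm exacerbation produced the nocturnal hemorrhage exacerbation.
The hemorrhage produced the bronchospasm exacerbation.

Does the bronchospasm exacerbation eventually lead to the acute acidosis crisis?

There is a causal chain: the bronchospasm exacerbation → the nocturnal hemorrhage exacerbation → the acute acidosis crisis.

Yes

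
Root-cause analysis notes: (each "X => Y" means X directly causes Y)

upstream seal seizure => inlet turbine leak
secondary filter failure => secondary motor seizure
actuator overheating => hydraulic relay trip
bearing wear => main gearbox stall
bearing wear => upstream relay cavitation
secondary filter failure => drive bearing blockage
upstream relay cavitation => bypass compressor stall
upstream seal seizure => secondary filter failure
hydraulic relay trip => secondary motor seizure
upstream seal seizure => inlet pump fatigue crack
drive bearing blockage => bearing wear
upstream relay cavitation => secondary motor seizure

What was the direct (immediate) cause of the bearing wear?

Upstream contributors include the upstream seal seizure, the secondary filter failure, but only the drive bearing blockage feeds directly into the bearing wear.

the drive bearing blockage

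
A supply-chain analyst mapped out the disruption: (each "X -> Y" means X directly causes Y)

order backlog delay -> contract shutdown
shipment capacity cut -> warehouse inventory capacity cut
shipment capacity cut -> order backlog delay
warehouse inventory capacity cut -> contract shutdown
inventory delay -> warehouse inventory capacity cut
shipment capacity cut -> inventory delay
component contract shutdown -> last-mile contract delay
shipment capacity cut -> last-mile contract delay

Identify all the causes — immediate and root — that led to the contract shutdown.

Immediate causes of the contract shutdown: the warehouse inventory capacity cut, the order backlog delay.
Further upstream: the shipment capacity cut, the inventory delay.

the inventory delay, the order backlog delay, the shipment capacity cut, the warehouse inventory capacity cut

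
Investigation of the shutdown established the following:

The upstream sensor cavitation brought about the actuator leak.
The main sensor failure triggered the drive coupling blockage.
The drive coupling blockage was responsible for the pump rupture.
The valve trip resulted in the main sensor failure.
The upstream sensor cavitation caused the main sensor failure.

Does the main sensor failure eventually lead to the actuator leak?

No

The main sensor failure leads to the drive coupling blockage, the pump rupture; the actuator leak is not among them.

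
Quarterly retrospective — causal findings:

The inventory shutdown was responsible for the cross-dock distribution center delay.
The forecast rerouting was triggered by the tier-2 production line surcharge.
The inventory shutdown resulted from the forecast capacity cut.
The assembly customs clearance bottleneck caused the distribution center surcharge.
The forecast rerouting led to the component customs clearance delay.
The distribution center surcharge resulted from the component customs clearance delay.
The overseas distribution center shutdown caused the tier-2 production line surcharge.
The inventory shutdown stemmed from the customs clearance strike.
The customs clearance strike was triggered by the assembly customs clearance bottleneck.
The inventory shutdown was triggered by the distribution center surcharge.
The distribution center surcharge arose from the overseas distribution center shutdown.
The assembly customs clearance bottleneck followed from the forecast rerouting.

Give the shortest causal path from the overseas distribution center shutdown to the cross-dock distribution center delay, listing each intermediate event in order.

the overseas distribution center shutdown → the distribution center surcharge → the inventory shutdown → the cross-dock distribution center delay

the overseas distribution center shutdown → the distribution center surcharge
the distribution center surcharge → the inventory shutdown
the inventory shutdown → the cross-dock distribution center delay
Length: 3 steps.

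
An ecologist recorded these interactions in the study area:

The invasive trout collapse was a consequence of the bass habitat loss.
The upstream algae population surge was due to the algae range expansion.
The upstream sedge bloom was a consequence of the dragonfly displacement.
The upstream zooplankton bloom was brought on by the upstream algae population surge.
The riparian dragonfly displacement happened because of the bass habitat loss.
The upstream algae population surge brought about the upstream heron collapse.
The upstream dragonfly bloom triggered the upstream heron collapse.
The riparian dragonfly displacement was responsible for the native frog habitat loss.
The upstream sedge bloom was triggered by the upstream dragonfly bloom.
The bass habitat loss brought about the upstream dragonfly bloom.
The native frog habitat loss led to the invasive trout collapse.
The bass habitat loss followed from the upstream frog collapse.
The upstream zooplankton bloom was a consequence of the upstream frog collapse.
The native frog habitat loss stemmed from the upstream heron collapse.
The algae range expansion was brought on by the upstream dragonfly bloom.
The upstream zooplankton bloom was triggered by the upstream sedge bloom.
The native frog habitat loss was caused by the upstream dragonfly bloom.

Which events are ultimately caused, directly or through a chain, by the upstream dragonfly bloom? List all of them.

Direct effects: the algae range expansion, the upstream sedge bloom, the upstream heron collapse, the native frog habitat loss.
2 steps out: the upstream algae population surge, the invasive trout collapse, the upstream zooplankton bloom.
Not reachable from it: the upstream frog collapse, the bass habitat loss, the riparian dragonfly displacement, the dragonfly displacement.

the algae range expansion, the invasive trout collapse, the native frog habitat loss, the upstream algae population surge, the upstream heron collapse, the upstream sedge bloom, the upstream zooplankton bloom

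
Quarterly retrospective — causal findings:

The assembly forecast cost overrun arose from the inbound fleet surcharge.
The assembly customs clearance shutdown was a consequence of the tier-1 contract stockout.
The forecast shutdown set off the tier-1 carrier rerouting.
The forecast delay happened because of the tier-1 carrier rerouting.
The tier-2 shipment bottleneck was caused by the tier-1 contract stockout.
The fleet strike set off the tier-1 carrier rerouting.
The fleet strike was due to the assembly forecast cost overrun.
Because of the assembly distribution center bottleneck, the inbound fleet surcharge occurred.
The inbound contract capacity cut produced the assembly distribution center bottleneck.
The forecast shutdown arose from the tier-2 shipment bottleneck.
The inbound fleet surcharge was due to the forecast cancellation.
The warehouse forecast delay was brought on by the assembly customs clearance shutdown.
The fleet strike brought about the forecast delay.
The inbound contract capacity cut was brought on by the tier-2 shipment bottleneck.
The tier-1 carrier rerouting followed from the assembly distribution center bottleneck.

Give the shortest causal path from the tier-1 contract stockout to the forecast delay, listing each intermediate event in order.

the tier-1 contract stockout → the tier-2 shipment bottleneck → the forecast shutdown → the tier-1 carrier rerouting → the forecast delay

the tier-1 contract stockout → the tier-2 shipment bottleneck
the tier-2 shipment bottleneck → the forecast shutdown
the forecast shutdown → the tier-1 carrier rerouting
the tier-1 carrier rerouting → the forecast delay
Length: 4 steps.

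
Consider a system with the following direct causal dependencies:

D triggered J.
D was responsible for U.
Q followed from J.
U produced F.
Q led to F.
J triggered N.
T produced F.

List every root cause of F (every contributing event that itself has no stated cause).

Tracing upstream from F: F ← T.
A separate upstream branch: F ← U ← D.
Each of those chain origins has no stated cause.

D, T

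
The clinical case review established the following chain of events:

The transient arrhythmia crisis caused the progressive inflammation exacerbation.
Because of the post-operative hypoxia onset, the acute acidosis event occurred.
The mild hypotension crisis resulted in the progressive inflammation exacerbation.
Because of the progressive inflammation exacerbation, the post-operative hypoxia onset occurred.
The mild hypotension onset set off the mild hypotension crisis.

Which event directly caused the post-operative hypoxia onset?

the progressive inflammation exacerbation

Upstream contributors include the mild hypotension onset, the mild hypotension crisis, the transient arrhythmia crisis, but only the progressive inflammation exacerbation feeds directly into the post-operative hypoxia onset.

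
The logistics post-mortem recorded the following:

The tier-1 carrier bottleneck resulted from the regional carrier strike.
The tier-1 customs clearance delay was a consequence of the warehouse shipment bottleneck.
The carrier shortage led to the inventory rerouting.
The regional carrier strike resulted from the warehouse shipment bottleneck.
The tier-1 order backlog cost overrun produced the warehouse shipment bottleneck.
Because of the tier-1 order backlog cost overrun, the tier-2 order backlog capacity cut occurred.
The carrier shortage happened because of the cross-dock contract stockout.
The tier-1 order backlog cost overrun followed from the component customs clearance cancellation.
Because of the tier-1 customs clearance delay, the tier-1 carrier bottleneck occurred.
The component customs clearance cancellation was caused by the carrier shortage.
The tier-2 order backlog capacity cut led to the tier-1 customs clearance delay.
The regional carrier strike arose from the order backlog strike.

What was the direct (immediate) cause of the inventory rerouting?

Upstream contributors include the cross-dock contract stockout, but only the carrier shortage feeds directly into the inventory rerouting.

the carrier shortage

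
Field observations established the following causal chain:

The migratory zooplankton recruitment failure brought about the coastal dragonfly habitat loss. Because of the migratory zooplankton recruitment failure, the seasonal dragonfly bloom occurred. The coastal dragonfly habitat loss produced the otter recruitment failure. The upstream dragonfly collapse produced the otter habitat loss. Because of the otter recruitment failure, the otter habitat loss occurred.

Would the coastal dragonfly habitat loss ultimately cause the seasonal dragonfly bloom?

The coastal dragonfly habitat loss leads to the otter recruitment failure, the otter habitat loss; the seasonal dragonfly bloom is not among them.

No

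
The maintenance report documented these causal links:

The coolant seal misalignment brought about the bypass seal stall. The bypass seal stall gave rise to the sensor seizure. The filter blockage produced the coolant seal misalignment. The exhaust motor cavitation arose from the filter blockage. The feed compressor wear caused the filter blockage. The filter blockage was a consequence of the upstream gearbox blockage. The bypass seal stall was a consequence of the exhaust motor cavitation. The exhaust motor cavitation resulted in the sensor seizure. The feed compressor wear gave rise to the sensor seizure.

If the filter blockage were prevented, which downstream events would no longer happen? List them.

Downstream of the filter blockage: the coolant seal misalignment, the exhaust motor cavitation, the bypass seal stall, the sensor seizure.
Of those, still caused via another path: the sensor seizure.
The remainder have no surviving cause.

the bypass seal stall, the coolant seal misalignment, the exhaust motor cavitation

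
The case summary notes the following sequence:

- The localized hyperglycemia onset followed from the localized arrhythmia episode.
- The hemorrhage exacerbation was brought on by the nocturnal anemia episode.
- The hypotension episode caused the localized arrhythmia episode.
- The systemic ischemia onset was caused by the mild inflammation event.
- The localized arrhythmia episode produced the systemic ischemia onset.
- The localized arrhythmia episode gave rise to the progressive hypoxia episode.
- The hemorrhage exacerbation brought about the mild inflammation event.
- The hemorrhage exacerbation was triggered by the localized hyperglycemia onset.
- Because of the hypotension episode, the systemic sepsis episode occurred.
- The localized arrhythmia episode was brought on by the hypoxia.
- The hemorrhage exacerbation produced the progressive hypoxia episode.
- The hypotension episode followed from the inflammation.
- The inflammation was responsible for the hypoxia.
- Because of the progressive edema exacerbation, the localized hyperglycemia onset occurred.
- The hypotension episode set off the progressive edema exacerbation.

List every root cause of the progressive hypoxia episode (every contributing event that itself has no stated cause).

the inflammation, the nocturnal anemia episode

Tracing upstream from the progressive hypoxia episode: the progressive hypoxia episode ← the localized arrhythmia episode ← the hypotension episode ← the inflammation.
A separate upstream branch: the progressive hypoxia episode ← the hemorrhage exacerbation ← the nocturnal anemia episode.
Each of those chain origins has no stated cause.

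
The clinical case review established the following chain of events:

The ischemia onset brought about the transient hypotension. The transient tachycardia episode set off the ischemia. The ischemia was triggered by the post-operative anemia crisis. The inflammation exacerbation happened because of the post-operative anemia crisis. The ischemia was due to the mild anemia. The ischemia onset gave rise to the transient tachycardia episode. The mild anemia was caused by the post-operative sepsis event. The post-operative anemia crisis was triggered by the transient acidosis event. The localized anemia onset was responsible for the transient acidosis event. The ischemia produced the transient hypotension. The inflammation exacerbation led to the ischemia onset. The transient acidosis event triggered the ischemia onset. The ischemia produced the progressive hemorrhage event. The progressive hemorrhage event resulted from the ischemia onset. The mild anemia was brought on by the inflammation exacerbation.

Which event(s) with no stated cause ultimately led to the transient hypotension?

the localized anemia onset, the post-operative sepsis event

Tracing upstream from the transient hypotension: the transient hypotension ← the ischemia onset ← the transient acidosis event ← the localized anemia onset.
A separate upstream branch: the transient hypotension ← the ischemia ← the mild anemia ← the post-operative sepsis event.
Each of those chain origins has no stated cause.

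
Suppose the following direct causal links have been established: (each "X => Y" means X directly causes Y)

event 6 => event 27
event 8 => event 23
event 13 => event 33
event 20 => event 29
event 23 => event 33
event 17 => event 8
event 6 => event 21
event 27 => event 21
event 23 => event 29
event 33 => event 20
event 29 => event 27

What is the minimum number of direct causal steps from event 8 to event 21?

4

Shortest chain: event 8 → event 23 → event 29 → event 27 → event 21.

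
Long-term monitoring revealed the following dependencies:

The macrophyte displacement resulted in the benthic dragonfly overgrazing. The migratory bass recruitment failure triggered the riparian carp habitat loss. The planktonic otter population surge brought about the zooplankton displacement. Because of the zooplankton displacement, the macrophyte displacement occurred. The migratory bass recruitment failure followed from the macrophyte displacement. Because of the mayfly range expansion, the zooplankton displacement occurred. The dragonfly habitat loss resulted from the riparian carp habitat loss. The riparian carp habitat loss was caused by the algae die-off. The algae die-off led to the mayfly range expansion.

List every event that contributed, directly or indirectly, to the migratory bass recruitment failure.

Immediate cause of the migratory bass recruitment failure: the macrophyte displacement.
Further upstream: the algae die-off, the mayfly range expansion, the planktonic otter population surge, the zooplankton displacement.

the algae die-off, the macrophyte displacement, the mayfly range expansion, the planktonic otter population surge, the zooplankton displacement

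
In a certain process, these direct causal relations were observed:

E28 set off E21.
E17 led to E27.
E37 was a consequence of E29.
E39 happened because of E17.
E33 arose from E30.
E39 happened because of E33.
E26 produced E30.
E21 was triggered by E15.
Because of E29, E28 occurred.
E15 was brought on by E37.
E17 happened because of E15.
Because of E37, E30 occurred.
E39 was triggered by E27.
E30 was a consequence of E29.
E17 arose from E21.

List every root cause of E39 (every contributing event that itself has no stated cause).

Tracing upstream from E39: E39 ← E33 ← E30 ← E29.
A separate upstream branch: E39 ← E33 ← E30 ← E26.
Each of those chain origins has no stated cause.

E26, E29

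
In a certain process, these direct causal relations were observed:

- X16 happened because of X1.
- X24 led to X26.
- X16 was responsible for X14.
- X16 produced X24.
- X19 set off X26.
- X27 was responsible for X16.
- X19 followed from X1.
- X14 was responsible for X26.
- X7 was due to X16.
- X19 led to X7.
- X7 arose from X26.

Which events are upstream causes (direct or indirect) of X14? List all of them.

X1, X16, X27

Immediate cause of X14: X16.
Further upstream: X1, X27.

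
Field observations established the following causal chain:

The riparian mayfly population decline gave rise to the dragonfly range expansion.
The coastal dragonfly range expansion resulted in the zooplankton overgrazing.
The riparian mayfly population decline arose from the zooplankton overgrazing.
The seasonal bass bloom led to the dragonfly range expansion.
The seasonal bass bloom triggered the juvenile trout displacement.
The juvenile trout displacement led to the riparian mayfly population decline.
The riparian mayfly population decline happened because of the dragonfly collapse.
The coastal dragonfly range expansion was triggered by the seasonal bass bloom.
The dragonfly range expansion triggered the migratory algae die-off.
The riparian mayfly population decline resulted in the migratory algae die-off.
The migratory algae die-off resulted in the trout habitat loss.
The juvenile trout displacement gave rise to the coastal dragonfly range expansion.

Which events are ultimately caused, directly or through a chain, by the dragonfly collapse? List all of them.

Direct effects: the riparian mayfly population decline.
2 steps out: the dragonfly range expansion, the migratory algae die-off.
3 steps out: the trout habitat loss.
Not reachable from it: the seasonal bass bloom, the juvenile trout displacement, the coastal dragonfly range expansion, the zooplankton overgrazing.

the dragonfly range expansion, the migratory algae die-off, the riparian mayfly population decline, the trout habitat loss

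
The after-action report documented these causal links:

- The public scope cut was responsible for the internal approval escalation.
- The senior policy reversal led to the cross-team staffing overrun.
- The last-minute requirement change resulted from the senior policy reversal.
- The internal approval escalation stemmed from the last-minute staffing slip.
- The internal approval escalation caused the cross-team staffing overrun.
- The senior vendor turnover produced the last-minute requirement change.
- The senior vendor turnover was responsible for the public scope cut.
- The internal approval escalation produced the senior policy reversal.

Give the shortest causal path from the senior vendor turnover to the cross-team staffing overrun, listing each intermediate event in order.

the senior vendor turnover → the public scope cut
the public scope cut → the internal approval escalation
the internal approval escalation → the cross-team staffing overrun
Length: 3 steps.

the senior vendor turnover → the public scope cut → the internal approval escalation → the cross-team staffing overrun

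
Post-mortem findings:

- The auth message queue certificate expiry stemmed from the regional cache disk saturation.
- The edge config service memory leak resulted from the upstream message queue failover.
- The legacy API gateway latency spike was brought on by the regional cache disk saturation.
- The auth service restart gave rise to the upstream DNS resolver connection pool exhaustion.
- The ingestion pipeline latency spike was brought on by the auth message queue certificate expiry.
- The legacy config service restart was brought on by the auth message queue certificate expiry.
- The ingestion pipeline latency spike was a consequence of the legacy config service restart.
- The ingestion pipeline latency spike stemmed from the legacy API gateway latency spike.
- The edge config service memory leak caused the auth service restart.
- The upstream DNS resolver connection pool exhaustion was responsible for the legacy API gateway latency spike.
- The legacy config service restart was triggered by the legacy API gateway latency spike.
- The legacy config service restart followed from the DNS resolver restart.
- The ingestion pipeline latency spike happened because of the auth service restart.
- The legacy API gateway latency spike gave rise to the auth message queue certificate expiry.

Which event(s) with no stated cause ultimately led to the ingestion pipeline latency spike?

the DNS resolver restart, the regional cache disk saturation, the upstream message queue failover

Tracing upstream from the ingestion pipeline latency spike: the ingestion pipeline latency spike ← the legacy config service restart ← the DNS resolver restart.
A separate upstream branch: the ingestion pipeline latency spike ← the auth service restart ← the edge config service memory leak ← the upstream message queue failover.
A separate upstream branch: the ingestion pipeline latency spike ← the legacy API gateway latency spike ← the regional cache disk saturation.
Each of those chain origins has no stated cause.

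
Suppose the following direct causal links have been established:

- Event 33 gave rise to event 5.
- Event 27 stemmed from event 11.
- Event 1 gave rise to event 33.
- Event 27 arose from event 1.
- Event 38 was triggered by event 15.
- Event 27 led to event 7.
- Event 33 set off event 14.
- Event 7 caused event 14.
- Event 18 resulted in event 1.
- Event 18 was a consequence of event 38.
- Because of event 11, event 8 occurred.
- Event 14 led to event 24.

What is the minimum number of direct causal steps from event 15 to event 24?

Shortest chain: event 15 → event 38 → event 18 → event 1 → event 33 → event 14 → event 24.

6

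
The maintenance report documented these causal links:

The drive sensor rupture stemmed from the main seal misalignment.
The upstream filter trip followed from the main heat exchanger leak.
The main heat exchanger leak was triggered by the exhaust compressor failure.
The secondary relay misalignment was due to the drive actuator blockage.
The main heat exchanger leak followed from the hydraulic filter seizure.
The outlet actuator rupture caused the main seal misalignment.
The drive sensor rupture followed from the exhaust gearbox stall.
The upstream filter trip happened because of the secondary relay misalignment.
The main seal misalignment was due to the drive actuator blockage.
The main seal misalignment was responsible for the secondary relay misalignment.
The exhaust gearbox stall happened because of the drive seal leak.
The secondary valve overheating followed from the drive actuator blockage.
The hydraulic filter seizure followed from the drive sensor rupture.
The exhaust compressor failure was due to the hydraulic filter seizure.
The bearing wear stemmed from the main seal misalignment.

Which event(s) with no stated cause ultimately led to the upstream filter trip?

Tracing upstream from the upstream filter trip: the upstream filter trip ← the main heat exchanger leak ← the hydraulic filter seizure ← the drive sensor rupture ← the exhaust gearbox stall ← the drive seal leak.
A separate upstream branch: the upstream filter trip ← the secondary relay misalignment ← the main seal misalignment ← the outlet actuator rupture.
A separate upstream branch: the upstream filter trip ← the secondary relay misalignment ← the drive actuator blockage.
Each of those chain origins has no stated cause.

the drive actuator blockage, the drive seal leak, the outlet actuator rupture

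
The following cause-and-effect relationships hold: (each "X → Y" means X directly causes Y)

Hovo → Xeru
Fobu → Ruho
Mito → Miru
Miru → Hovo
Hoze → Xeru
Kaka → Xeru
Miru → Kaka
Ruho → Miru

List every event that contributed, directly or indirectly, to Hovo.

Fobu, Miru, Mito, Ruho

Immediate cause of Hovo: Miru.
Further upstream: Mito, Fobu, Ruho.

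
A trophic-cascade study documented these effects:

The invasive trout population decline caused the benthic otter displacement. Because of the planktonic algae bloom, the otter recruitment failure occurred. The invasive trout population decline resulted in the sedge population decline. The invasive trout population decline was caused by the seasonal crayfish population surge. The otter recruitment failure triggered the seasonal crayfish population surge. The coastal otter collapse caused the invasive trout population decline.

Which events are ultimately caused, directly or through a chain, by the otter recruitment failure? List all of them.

Direct effects: the seasonal crayfish population surge.
2 steps out: the invasive trout population decline.
3 steps out: the sedge population decline, the benthic otter displacement.
Not reachable from it: the planktonic algae bloom, the coastal otter collapse.

the benthic otter displacement, the invasive trout population decline, the seasonal crayfish population surge, the sedge population decline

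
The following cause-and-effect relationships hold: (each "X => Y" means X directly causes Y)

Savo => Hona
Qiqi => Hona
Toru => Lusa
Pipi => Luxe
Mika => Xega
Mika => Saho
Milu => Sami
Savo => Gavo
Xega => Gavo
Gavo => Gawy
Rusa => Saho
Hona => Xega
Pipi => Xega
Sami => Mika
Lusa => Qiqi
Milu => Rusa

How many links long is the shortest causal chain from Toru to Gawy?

6

Shortest chain: Toru → Lusa → Qiqi → Hona → Xega → Gavo → Gawy.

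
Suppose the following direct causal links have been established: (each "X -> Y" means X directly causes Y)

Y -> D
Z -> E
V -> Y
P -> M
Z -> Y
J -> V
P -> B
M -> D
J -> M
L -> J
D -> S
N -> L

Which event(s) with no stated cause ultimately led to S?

Tracing upstream from S: S ← D ← Y ← Z.
A separate upstream branch: S ← D ← M ← J ← L ← N.
A separate upstream branch: S ← D ← M ← P.
Each of those chain origins has no stated cause.

N, P, Z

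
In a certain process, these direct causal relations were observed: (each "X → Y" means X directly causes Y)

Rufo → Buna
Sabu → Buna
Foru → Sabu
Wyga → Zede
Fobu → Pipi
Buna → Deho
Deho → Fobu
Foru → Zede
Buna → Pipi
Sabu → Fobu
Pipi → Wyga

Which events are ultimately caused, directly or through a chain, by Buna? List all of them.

Deho, Fobu, Pipi, Wyga, Zede

Direct effects: Deho, Pipi.
2 steps out: Fobu, Wyga.
3 steps out: Zede.
Not reachable from it: Foru, Sabu, Rufo.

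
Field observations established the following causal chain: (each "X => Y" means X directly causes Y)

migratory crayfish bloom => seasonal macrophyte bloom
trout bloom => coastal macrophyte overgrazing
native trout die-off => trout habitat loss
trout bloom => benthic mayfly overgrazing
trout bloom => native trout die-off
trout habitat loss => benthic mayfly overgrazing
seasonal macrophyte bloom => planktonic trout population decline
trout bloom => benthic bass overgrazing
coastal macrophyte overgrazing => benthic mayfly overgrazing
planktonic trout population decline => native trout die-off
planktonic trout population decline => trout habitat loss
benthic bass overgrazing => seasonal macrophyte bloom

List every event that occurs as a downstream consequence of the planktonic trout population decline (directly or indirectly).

Direct effects: the native trout die-off, the trout habitat loss.
2 steps out: the benthic mayfly overgrazing.
Not reachable from it: the trout bloom, the benthic bass overgrazing, the seasonal macrophyte bloom, the coastal macrophyte overgrazing, the migratory crayfish bloom.

the benthic mayfly overgrazing, the native trout die-off, the trout habitat loss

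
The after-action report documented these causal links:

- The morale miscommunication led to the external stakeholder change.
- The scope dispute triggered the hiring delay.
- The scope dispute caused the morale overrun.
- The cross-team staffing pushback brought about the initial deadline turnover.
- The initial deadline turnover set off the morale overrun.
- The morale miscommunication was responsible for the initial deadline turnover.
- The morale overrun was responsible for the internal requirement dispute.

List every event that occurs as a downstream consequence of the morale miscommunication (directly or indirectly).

Direct effects: the external stakeholder change, the initial deadline turnover.
2 steps out: the morale overrun.
3 steps out: the internal requirement dispute.
Not reachable from it: the cross-team staffing pushback, the scope dispute, the hiring delay.

the external stakeholder change, the initial deadline turnover, the internal requirement dispute, the morale overrun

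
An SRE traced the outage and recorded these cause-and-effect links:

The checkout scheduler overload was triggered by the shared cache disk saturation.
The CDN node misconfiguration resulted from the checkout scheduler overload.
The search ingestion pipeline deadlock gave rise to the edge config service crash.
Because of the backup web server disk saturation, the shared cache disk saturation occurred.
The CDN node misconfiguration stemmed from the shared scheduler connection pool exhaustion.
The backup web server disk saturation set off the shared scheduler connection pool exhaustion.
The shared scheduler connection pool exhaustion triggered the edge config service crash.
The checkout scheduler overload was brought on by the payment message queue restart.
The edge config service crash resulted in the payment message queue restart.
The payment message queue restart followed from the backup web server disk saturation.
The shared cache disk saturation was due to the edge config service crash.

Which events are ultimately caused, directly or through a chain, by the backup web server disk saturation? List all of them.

the CDN node misconfiguration, the checkout scheduler overload, the edge config service crash, the payment message queue restart, the shared cache disk saturation, the shared scheduler connection pool exhaustion

Direct effects: the shared scheduler connection pool exhaustion, the shared cache disk saturation, the payment message queue restart.
2 steps out: the edge config service crash, the checkout scheduler overload, the CDN node misconfiguration.
Not reachable from it: the search ingestion pipeline deadlock.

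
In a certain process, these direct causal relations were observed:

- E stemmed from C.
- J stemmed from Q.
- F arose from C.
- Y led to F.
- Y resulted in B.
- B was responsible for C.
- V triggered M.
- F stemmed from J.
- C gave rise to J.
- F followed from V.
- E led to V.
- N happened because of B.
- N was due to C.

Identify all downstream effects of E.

F, M, V

Direct effects: V.
2 steps out: M, F.
Not reachable from it: Y, B, C, N, J, Q.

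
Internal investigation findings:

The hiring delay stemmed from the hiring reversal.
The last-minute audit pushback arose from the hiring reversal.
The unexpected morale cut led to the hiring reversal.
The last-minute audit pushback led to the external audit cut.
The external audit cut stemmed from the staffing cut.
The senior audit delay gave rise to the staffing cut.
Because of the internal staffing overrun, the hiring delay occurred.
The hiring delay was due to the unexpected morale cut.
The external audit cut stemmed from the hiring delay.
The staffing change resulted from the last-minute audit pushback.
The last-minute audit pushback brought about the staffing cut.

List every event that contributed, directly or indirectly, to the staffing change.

Immediate cause of the staffing change: the last-minute audit pushback.
Further upstream: the unexpected morale cut, the hiring reversal.

the hiring reversal, the last-minute audit pushback, the unexpected morale cut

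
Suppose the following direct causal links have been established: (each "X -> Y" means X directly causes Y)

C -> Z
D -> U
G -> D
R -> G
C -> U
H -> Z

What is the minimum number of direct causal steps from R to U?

3

Shortest chain: R → G → D → U.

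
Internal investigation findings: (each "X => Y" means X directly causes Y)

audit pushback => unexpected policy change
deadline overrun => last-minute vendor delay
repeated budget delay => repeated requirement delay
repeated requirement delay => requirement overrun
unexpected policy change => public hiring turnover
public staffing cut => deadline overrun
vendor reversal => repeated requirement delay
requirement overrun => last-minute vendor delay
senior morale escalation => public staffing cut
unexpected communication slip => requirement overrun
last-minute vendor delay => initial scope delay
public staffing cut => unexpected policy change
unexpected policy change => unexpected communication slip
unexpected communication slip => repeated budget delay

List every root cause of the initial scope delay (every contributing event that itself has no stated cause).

Tracing upstream from the initial scope delay: the initial scope delay ← the last-minute vendor delay ← the deadline overrun ← the public staffing cut ← the senior morale escalation.
A separate upstream branch: the initial scope delay ← the last-minute vendor delay ← the requirement overrun ← the unexpected communication slip ← the unexpected policy change ← the audit pushback.
A separate upstream branch: the initial scope delay ← the last-minute vendor delay ← the requirement overrun ← the repeated requirement delay ← the vendor reversal.
Each of those chain origins has no stated cause.

the audit pushback, the senior morale escalation, the vendor reversal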